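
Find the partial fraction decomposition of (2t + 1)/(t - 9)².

(2t + 1) = P(t - 9) + Q. At t = 9: Q = 2·9 + 1 = 19. Coeff of t: P = 2
Result: 2/(t - 9) + 19/(t - 9)²


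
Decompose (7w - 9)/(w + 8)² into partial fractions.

(7w - 9) = α(w + 8) + β. At w = -8: β = 7·(-8) - 9 = -65. Coeff of w: α = 7
Result: 7/(w + 8) - 65/(w + 8)²


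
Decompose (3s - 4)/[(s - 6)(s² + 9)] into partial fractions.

At s=6: A = (3·6 - 4)/(6² + 9) = 14/45. B = -A = -14/45, C = 3 - 6·A = 17/15
Result: (14/45)/(s - 6) - ((14/45)s - 17/15)/(s² + 9)


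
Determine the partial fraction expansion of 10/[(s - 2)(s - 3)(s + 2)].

Using cover-up method: P = -5/2, Q = 2, R = 1/2
Result: (-5/2)/(s - 2) + 2/(s - 3) + (1/2)/(s + 2)


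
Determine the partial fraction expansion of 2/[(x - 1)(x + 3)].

2/(x - 1)(x + 3) = P/(x - 1) + Q/(x + 3). P = 2/(1 + 3) = 1/2, Q = 2/(-3 - 1) = -1/2
Result: (1/2)/(x - 1) - (1/2)/(x + 3)


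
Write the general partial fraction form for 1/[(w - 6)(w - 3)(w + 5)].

Three distinct linear factors: P/(w - 6) + Q/(w - 3) + R/(w + 5)


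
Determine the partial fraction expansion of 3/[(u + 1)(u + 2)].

3/(u + 1)(u + 2) = α/(u + 1) + β/(u + 2). α = 3/(-1 + 2) = 3, β = 3/(-2 + 1) = -3
Result: 3/(u + 1) - 3/(u + 2)


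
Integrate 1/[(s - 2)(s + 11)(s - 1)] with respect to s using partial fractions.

Cover-up: P = 1/13, Q = 1/156, R = -1/12. Decomposition: (1/13)/(s - 2) + (1/156)/(s + 11) - (1/12)/(s - 1). Integrate each term: (1/13) ln|(s - 2)| + (1/156) ln|(s + 11)| - (1/12) ln|(s - 1)| + C


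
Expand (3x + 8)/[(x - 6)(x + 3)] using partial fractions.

At x=6: α = (3·6 + 8)/(6 + 3) = 26/9. At x=-3: β = (3·(-3) + 8)/(-3 - 6) = 1/9
Result: (26/9)/(x - 6) + (1/9)/(x + 3)


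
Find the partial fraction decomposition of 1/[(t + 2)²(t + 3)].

Cover-up at t=-3: R = 1/(-3 + 2)² = 1. Cover-up at t=-2: Q = 1/(-2 + 3) = 1. Comparing t² coeff: P = -R = -1
Result: -1/(t + 2) + 1/(t + 2)² + 1/(t + 3)


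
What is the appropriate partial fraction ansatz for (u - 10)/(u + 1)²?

Repeated linear factor: A/(u + 1) + B/(u + 1)²


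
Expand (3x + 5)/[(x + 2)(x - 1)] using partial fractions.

At x=-2: α = (3·(-2) + 5)/(-2 - 1) = 1/3. At x=1: β = (3·1 + 5)/(1 + 2) = 8/3
Result: (1/3)/(x + 2) + (8/3)/(x - 1)


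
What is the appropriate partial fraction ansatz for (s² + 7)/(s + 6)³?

Repeated linear factor (power 3): P/(s + 6) + Q/(s + 6)² + R/(s + 6)³


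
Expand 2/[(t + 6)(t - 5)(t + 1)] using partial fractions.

Using cover-up method: P = 2/55, Q = 1/33, R = -1/15
Result: (2/55)/(t + 6) + (1/33)/(t - 5) - (1/15)/(t + 1)


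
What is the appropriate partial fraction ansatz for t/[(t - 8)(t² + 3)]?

Linear + irreducible quadratic: P/(t - 8) + (Qt + R)/(t² + 3)


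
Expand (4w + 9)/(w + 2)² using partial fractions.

(4w + 9) = α(w + 2) + β. At w = -2: β = 4·(-2) + 9 = 1. Coeff of w: α = 4
Result: 4/(w + 2) + 1/(w + 2)²


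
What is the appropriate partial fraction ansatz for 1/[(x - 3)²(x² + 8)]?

Repeated linear + quadratic: A/(x - 3) + B/(x - 3)² + (Cx + D)/(x² + 8)


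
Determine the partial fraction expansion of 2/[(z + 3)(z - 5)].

2/(z + 3)(z - 5) = α/(z + 3) + β/(z - 5). α = 2/(-3 - 5) = -1/4, β = 2/(5 + 3) = 1/4
Result: (-1/4)/(z + 3) + (1/4)/(z - 5)


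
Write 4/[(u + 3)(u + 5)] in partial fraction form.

4/(u + 3)(u + 5) = α/(u + 3) + β/(u + 5). α = 4/(-3 + 5) = 2, β = 4/(-5 + 3) = -2
Result: 2/(u + 3) - 2/(u + 5)


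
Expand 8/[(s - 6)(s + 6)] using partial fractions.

8/(s - 6)(s + 6) = P/(s - 6) + Q/(s + 6). P = 8/(6 + 6) = 2/3, Q = 8/(-6 - 6) = -2/3
Result: (2/3)/(s - 6) - (2/3)/(s + 6)


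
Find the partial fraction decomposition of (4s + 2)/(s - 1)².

(4s + 2) = A(s - 1) + B. At s = 1: B = 4·1 + 2 = 6. Coeff of s: A = 4
Result: 4/(s - 1) + 6/(s - 1)²


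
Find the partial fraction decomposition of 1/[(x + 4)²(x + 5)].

Cover-up at x=-5: C = 1/(-5 + 4)² = 1. Cover-up at x=-4: B = 1/(-4 + 5) = 1. Comparing x² coeff: A = -C = -1
Result: -1/(x + 4) + 1/(x + 4)² + 1/(x + 5)


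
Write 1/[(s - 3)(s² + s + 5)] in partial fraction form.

Cover-up at s = 3: α = 1/(3² + 1·3 + 5) = 1/17. Then β = -α = -1/17, γ = -α·(1 + 3) = -4/17
Result: (1/17)/(s - 3) - ((1/17)s + 4/17)/(s² + s + 5)


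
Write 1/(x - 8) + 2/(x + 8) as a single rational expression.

Common denominator (x - 8)(x + 8). Numerator: 1(x + 8) + 2(x - 8) = (x + 8) + (2x - 16) = 3x - 8
Result: (3x - 8)/[(x - 8)(x + 8)]


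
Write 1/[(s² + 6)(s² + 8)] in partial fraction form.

Coefficient matching gives α = γ = 0, β = 1/(8-6) = 1/2, δ = -β = -1/2
Result: (1/2)/(s² + 6) - (1/2)/(s² + 8)


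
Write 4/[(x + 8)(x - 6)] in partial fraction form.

4/(x + 8)(x - 6) = P/(x + 8) + Q/(x - 6). P = 4/(-8 - 6) = -2/7, Q = 4/(6 + 8) = 2/7
Result: (-2/7)/(x + 8) + (2/7)/(x - 6)


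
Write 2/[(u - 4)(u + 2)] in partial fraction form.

2/(u - 4)(u + 2) = α/(u - 4) + β/(u + 2). α = 2/(4 + 2) = 1/3, β = 2/(-2 - 4) = -1/3
Result: (1/3)/(u - 4) - (1/3)/(u + 2)


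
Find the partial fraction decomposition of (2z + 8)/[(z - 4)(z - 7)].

At z=4: P = (2·4 + 8)/(4 - 7) = -16/3. At z=7: Q = (2·7 + 8)/(7 - 4) = 22/3
Result: (-16/3)/(z - 4) + (22/3)/(z - 7)


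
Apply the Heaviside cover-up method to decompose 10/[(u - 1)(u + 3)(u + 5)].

Cover (u - 1), u=1: P = 10/[(1 + 3)(1 + 5)] = 5/12. Cover (u + 3), u=-3: Q = 10/[(-3 - 1)(-3 + 5)] = -5/4. Cover (u + 5), u=-5: R = 10/[(-5 - 1)(-5 + 3)] = 5/6.
Result: (5/12)/(u - 1) - (5/4)/(u + 3) + (5/6)/(u + 5)


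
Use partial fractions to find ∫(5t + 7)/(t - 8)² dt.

Decompose: α = 5, β = 5·8 + 7 = 47, so (5t + 7)/(t - 8)² = 5/(t - 8) + 47/(t - 8)². Integrate: ∫ α/(t - 8) dt = 5 ln|(t - 8)|; ∫ β/(t - 8)² dt = -47/(t - 8). Sum: 5 ln|(t - 8)| - 47/(t - 8) + C


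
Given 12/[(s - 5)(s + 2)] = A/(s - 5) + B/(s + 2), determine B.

Cover-up at s = -2: B = 12/(-2 - 5) = -12/7


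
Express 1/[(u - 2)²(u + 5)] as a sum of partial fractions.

Cover-up at u=-5: C = 1/(-5 - 2)² = 1/49. Cover-up at u=2: B = 1/(2 + 5) = 1/7. Comparing u² coeff: A = -C = -1/49
Result: (-1/49)/(u - 2) + (1/7)/(u - 2)² + (1/49)/(u + 5)


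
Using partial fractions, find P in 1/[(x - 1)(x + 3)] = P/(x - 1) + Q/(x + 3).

Cover-up at x = 1: P = 1/(1 + 3) = 1/4


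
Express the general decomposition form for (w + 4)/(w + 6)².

Repeated linear factor: P/(w + 6) + Q/(w + 6)²


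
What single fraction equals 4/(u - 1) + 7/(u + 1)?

Common denominator (u - 1)(u + 1). Numerator: 4(u + 1) + 7(u - 1) = (4u + 4) + (7u - 7) = 11u - 3
Result: (11u - 3)/[(u - 1)(u + 1)]


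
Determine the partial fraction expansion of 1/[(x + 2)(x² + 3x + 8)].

Cover-up at x = -2: P = 1/((-2)² + 3·(-2) + 8) = 1/6. Then Q = -P = -1/6, R = -P·(3 - 2) = -1/6
Result: (1/6)/(x + 2) - ((1/6)x + 1/6)/(x² + 3x + 8)


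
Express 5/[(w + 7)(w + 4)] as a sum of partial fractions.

5/(w + 7)(w + 4) = α/(w + 7) + β/(w + 4). α = 5/(-7 + 4) = -5/3, β = 5/(-4 + 7) = 5/3
Result: (-5/3)/(w + 7) + (5/3)/(w + 4)


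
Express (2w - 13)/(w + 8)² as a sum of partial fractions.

(2w - 13) = P(w + 8) + Q. At w = -8: Q = 2·(-8) - 13 = -29. Coeff of w: P = 2
Result: 2/(w + 8) - 29/(w + 8)²


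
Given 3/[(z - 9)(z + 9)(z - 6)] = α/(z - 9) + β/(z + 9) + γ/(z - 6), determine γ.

Cover-up at z = 6: γ = 3/[(6 - 9)(6 + 9)] = 3/[(-3)(15)] = -3/45 = -1/15


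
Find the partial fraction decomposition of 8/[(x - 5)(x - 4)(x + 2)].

Using cover-up method: α = 8/7, β = -4/3, γ = 4/21
Result: (8/7)/(x - 5) - (4/3)/(x - 4) + (4/21)/(x + 2)


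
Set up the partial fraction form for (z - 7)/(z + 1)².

Repeated linear factor: P/(z + 1) + Q/(z + 1)²


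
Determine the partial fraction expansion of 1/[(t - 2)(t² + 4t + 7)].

Cover-up at t = 2: α = 1/(2² + 4·2 + 7) = 1/19. Then β = -α = -1/19, γ = -α·(4 + 2) = -6/19
Result: (1/19)/(t - 2) - ((1/19)t + 6/19)/(t² + 4t + 7)


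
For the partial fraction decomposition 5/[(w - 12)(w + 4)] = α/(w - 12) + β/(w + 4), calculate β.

Cover-up at w = -4: β = 5/(-4 - 12) = -5/16


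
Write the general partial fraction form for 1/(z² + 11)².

Repeated quadratic factor: (αz + β)/(z² + 11) + (γz + δ)/(z² + 11)²


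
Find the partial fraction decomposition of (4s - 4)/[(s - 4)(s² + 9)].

At s=4: α = (4·4 - 4)/(4² + 9) = 12/25. β = -α = -12/25, γ = 4 - 4·α = 52/25
Result: (12/25)/(s - 4) - ((12/25)s - 52/25)/(s² + 9)


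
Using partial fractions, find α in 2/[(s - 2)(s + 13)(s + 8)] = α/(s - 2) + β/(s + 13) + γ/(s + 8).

Cover-up at s = 2: α = 2/[(2 + 13)(2 + 8)] = 2/[(15)(10)] = 2/150 = 1/75


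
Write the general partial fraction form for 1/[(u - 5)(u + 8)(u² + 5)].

Two linear + quadratic: P/(u - 5) + Q/(u + 8) + (Ru + S)/(u² + 5)


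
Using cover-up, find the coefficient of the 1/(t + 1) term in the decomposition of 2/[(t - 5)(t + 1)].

Cover (t + 1), set t=-1: 2/((t - 5) at t=-1) = 2/(-6) = -1/3


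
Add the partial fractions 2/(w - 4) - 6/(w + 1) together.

Common denominator (w - 4)(w + 1). Numerator: 2(w + 1) - 6(w - 4) = (2w + 2) - (6w - 24) = -4w + 26
Result: (-4w + 26)/[(w - 4)(w + 1)]


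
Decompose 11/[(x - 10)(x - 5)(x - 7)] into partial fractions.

Using cover-up method: A = 11/15, B = 11/10, C = -11/6
Result: (11/15)/(x - 10) + (11/10)/(x - 5) - (11/6)/(x - 7)


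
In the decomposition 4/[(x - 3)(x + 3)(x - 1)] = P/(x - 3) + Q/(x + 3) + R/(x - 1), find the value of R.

Cover-up at x = 1: R = 4/[(1 - 3)(1 + 3)] = 4/[(-2)(4)] = -4/8 = -1/2


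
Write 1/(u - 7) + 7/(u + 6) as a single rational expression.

Common denominator (u - 7)(u + 6). Numerator: 1(u + 6) + 7(u - 7) = (u + 6) + (7u - 49) = 8u - 43
Result: (8u - 43)/[(u - 7)(u + 6)]


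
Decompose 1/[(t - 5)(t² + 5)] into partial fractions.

Cover-up at t = 5: α = 1/(5² + 5) = 1/30. Then β = -α = -1/30, γ = -α·(0 + 5) = -1/6
Result: (1/30)/(t - 5) - ((1/30)t + 1/6)/(t² + 5)


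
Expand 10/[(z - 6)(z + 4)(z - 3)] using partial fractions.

Using cover-up method: P = 1/3, Q = 1/7, R = -10/21
Result: (1/3)/(z - 6) + (1/7)/(z + 4) - (10/21)/(z - 3)


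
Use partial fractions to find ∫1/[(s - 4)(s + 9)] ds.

Decompose: 1/[(s - 4)(s + 9)] = (1/13)/(s - 4) - (1/13)/(s + 9). Integrate each term: (1/13) ln|(s - 4)| - (1/13) ln|(s + 9)| + C


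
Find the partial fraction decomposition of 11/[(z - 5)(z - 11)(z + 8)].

Using cover-up method: P = -11/78, Q = 11/114, R = 11/247
Result: (-11/78)/(z - 5) + (11/114)/(z - 11) + (11/247)/(z + 8)


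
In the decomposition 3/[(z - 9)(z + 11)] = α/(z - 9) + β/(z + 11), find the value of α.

Cover-up at z = 9: α = 3/(9 + 11) = 3/20


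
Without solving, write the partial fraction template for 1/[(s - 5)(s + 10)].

Distinct linear factors: α/(s - 5) + β/(s + 10)


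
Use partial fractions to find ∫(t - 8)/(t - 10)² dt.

Decompose: A = 1, B = 1·10 - 8 = 2, so (t - 8)/(t - 10)² = 1/(t - 10) + 2/(t - 10)². Integrate: ∫ A/(t - 10) dt = ln|(t - 10)|; ∫ B/(t - 10)² dt = -2/(t - 10). Sum: ln|(t - 10)| - 2/(t - 10) + C


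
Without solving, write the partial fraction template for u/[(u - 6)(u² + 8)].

Linear + irreducible quadratic: A/(u - 6) + (Bu + C)/(u² + 8)


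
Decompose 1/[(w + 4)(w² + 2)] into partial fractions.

Cover-up at w = -4: P = 1/((-4)² + 2) = 1/18. Then Q = -P = -1/18, R = -P·(0 - 4) = 2/9
Result: (1/18)/(w + 4) - ((1/18)w - 2/9)/(w² + 2)


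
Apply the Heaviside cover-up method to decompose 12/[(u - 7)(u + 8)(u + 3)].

Cover (u - 7), u=7: α = 12/[(7 + 8)(7 + 3)] = 2/25. Cover (u + 8), u=-8: β = 12/[(-8 - 7)(-8 + 3)] = 4/25. Cover (u + 3), u=-3: γ = 12/[(-3 - 7)(-3 + 8)] = -6/25.
Result: (2/25)/(u - 7) + (4/25)/(u + 8) - (6/25)/(u + 3)


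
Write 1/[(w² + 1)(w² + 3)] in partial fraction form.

Coefficient matching gives P = R = 0, Q = 1/(3-1) = 1/2, S = -Q = -1/2
Result: (1/2)/(w² + 1) - (1/2)/(w² + 3)


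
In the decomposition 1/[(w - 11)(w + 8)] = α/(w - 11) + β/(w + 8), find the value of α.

Cover-up at w = 11: α = 1/(11 + 8) = 1/19


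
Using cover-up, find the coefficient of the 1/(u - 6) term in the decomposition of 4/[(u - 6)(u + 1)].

Cover (u - 6), set u=6: 4/((u + 1) at u=6) = 4/(7) = 4/7


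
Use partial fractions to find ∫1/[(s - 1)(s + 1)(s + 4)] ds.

Cover-up: P = 1/10, Q = -1/6, R = 1/15. Decomposition: (1/10)/(s - 1) - (1/6)/(s + 1) + (1/15)/(s + 4). Integrate each term: (1/10) ln|(s - 1)| - (1/6) ln|(s + 1)| + (1/15) ln|(s + 4)| + C


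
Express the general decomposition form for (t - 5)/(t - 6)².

Repeated linear factor: α/(t - 6) + β/(t - 6)²


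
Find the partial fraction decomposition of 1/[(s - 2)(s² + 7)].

Cover-up at s = 2: P = 1/(2² + 7) = 1/11. Then Q = -P = -1/11, R = -P·(0 + 2) = -2/11
Result: (1/11)/(s - 2) - ((1/11)s + 2/11)/(s² + 7)


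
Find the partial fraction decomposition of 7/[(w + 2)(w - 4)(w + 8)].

Using cover-up method: P = -7/36, Q = 7/72, R = 7/72
Result: (-7/36)/(w + 2) + (7/72)/(w - 4) + (7/72)/(w + 8)


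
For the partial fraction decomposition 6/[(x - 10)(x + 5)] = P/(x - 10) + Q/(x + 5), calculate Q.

Cover-up at x = -5: Q = 6/(-5 - 10) = -6/15 = -2/5


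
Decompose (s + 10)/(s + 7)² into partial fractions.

(s + 10) = α(s + 7) + β. At s = -7: β = 1·(-7) + 10 = 3. Coeff of s: α = 1
Result: 1/(s + 7) + 3/(s + 7)²


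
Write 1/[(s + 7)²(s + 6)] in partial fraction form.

Cover-up at s=-6: C = 1/(-6 + 7)² = 1. Cover-up at s=-7: B = 1/(-7 + 6) = -1. Comparing s² coeff: A = -C = -1
Result: -1/(s + 7) - 1/(s + 7)² + 1/(s + 6)


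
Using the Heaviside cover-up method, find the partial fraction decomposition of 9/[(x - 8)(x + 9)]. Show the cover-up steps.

Cover (x - 8): set x=8, get A = 9/(8 + 9) = 9/17. Cover (x + 9): set x=-9, get B = 9/(-9 - 8) = -9/17.
Result: (9/17)/(x - 8) - (9/17)/(x + 9)


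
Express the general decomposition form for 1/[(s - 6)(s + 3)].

Distinct linear factors: P/(s - 6) + Q/(s + 3)


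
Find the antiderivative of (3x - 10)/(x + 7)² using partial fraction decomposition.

Decompose: A = 3, B = 3·(-7) - 10 = -31, so (3x - 10)/(x + 7)² = 3/(x + 7) - 31/(x + 7)². Integrate: ∫ A/(x + 7) dx = 3 ln|(x + 7)|; ∫ B/(x + 7)² dx = 31/(x + 7). Sum: 3 ln|(x + 7)| + 31/(x + 7) + C


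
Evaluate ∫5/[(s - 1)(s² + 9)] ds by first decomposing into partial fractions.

Cover-up at s=1: A = 5/(1²+9) = 1/2. Coeff matching: B = -1/2, C = -1/2. Decomposition: (1/2)/(s - 1) - ((1/2)s + 1/2)/(s² + 9). Integrate: linear → ln, quadratic → (1/2)ln + arctan: (1/2) ln|(s - 1)| - (1/4) ln(s² + 9) - (1/6) arctan(s/3) + C


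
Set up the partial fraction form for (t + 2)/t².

Repeated linear factor: A/t + B/t²


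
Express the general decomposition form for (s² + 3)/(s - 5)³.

Repeated linear factor (power 3): P/(s - 5) + Q/(s - 5)² + R/(s - 5)³


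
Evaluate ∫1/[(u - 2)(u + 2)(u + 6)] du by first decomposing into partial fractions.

Cover-up: P = 1/32, Q = -1/16, R = 1/32. Decomposition: (1/32)/(u - 2) - (1/16)/(u + 2) + (1/32)/(u + 6). Integrate each term: (1/32) ln|(u - 2)| - (1/16) ln|(u + 2)| + (1/32) ln|(u + 6)| + C


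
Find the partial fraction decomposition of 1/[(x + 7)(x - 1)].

1/(x + 7)(x - 1) = α/(x + 7) + β/(x - 1). α = 1/(-7 - 1) = -1/8, β = 1/(1 + 7) = 1/8
Result: (-1/8)/(x + 7) + (1/8)/(x - 1)


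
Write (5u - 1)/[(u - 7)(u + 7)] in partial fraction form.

At u=7: α = (5·7 - 1)/(7 + 7) = 17/7. At u=-7: β = (5·(-7) - 1)/(-7 - 7) = 18/7
Result: (17/7)/(u - 7) + (18/7)/(u + 7)


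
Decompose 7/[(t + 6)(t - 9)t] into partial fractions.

Using cover-up method: A = 7/90, B = 7/135, C = -7/54
Result: (7/90)/(t + 6) + (7/135)/(t - 9) - (7/54)/t


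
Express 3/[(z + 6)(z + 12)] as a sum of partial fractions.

3/(z + 6)(z + 12) = A/(z + 6) + B/(z + 12). A = 3/(-6 + 12) = 1/2, B = 3/(-12 + 6) = -1/2
Result: (1/2)/(z + 6) - (1/2)/(z + 12)


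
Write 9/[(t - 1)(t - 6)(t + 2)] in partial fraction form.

Using cover-up method: α = -3/5, β = 9/40, γ = 3/8
Result: (-3/5)/(t - 1) + (9/40)/(t - 6) + (3/8)/(t + 2)


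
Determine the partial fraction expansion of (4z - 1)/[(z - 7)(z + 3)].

At z=7: P = (4·7 - 1)/(7 + 3) = 27/10. At z=-3: Q = (4·(-3) - 1)/(-3 - 7) = 13/10
Result: (27/10)/(z - 7) + (13/10)/(z + 3)


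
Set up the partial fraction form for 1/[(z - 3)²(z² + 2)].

Repeated linear + quadratic: A/(z - 3) + B/(z - 3)² + (Cz + D)/(z² + 2)


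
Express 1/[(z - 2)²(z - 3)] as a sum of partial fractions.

Cover-up at z=3: C = 1/(3 - 2)² = 1. Cover-up at z=2: B = 1/(2 - 3) = -1. Comparing z² coeff: A = -C = -1
Result: -1/(z - 2) - 1/(z - 2)² + 1/(z - 3)


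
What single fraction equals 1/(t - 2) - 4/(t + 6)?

Common denominator (t - 2)(t + 6). Numerator: 1(t + 6) - 4(t - 2) = (t + 6) - (4t - 8) = -3t + 14
Result: (-3t + 14)/[(t - 2)(t + 6)]


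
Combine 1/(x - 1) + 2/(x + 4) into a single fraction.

Common denominator (x - 1)(x + 4). Numerator: 1(x + 4) + 2(x - 1) = (x + 4) + (2x - 2) = 3x + 2
Result: (3x + 2)/[(x - 1)(x + 4)]


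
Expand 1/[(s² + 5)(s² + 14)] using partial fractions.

Coefficient matching gives P = R = 0, Q = 1/(14-5) = 1/9, S = -Q = -1/9
Result: (1/9)/(s² + 5) - (1/9)/(s² + 14)


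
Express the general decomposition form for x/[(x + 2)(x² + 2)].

Linear + irreducible quadratic: P/(x + 2) + (Qx + R)/(x² + 2)


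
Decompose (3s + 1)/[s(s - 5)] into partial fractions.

At s=0: A = (3·0 + 1)/(0 - 5) = -1/5. At s=5: B = (3·5 + 1)/(5 - 0) = 16/5
Result: (-1/5)/s + (16/5)/(s - 5)


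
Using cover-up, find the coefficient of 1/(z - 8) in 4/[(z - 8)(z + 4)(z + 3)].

Cover (z - 8), set z=8: 4/[(8 + 4)(8 + 3)] = 1/33


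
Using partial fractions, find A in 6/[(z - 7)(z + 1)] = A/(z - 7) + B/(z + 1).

Cover-up at z = 7: A = 6/(7 + 1) = 6/8 = 3/4


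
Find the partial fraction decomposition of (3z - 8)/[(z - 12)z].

At z=12: α = (3·12 - 8)/(12 - 0) = 7/3. At z=0: β = (3·0 - 8)/(0 - 12) = 2/3
Result: (7/3)/(z - 12) + (2/3)/z


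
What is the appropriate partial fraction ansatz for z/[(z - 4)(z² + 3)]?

Linear + irreducible quadratic: A/(z - 4) + (Bz + C)/(z² + 3)


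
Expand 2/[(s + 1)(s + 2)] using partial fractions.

2/(s + 1)(s + 2) = α/(s + 1) + β/(s + 2). α = 2/(-1 + 2) = 2, β = 2/(-2 + 1) = -2
Result: 2/(s + 1) - 2/(s + 2)


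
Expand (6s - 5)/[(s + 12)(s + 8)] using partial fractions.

At s=-12: A = (6·(-12) - 5)/(-12 + 8) = 77/4. At s=-8: B = (6·(-8) - 5)/(-8 + 12) = -53/4
Result: (77/4)/(s + 12) - (53/4)/(s + 8)


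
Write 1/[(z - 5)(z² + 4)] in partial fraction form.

Cover-up at z = 5: α = 1/(5² + 4) = 1/29. Then β = -α = -1/29, γ = -α·(0 + 5) = -5/29
Result: (1/29)/(z - 5) - ((1/29)z + 5/29)/(z² + 4)


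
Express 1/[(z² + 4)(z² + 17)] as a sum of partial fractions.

Coefficient matching gives P = R = 0, Q = 1/(17-4) = 1/13, S = -Q = -1/13
Result: (1/13)/(z² + 4) - (1/13)/(z² + 17)


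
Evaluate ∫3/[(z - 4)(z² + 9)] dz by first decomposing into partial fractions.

Cover-up at z=4: P = 3/(4²+9) = 3/25. Coeff matching: Q = -3/25, R = -12/25. Decomposition: (3/25)/(z - 4) - ((3/25)z + 12/25)/(z² + 9). Integrate: linear → ln, quadratic → (1/2)ln + arctan: (3/25) ln|(z - 4)| - (3/50) ln(z² + 9) - (4/25) arctan(z/3) + C


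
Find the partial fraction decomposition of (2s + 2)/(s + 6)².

(2s + 2) = A(s + 6) + B. At s = -6: B = 2·(-6) + 2 = -10. Coeff of s: A = 2
Result: 2/(s + 6) - 10/(s + 6)²


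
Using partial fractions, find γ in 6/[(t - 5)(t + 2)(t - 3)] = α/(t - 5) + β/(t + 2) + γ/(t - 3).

Cover-up at t = 3: γ = 6/[(3 - 5)(3 + 2)] = 6/[(-2)(5)] = -6/10 = -3/5


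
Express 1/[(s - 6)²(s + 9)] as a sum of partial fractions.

Cover-up at s=-9: R = 1/(-9 - 6)² = 1/225. Cover-up at s=6: Q = 1/(6 + 9) = 1/15. Comparing s² coeff: P = -R = -1/225
Result: (-1/225)/(s - 6) + (1/15)/(s - 6)² + (1/225)/(s + 9)


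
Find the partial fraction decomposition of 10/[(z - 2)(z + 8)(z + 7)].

Using cover-up method: A = 1/9, B = 1, C = -10/9
Result: (1/9)/(z - 2) + 1/(z + 8) - (10/9)/(z + 7)


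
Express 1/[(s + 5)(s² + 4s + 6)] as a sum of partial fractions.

Cover-up at s = -5: α = 1/((-5)² + 4·(-5) + 6) = 1/11. Then β = -α = -1/11, γ = -α·(4 - 5) = 1/11
Result: (1/11)/(s + 5) - ((1/11)s - 1/11)/(s² + 4s + 6)


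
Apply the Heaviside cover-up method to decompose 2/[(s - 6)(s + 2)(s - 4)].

Cover (s - 6), s=6: P = 2/[(6 + 2)(6 - 4)] = 1/8. Cover (s + 2), s=-2: Q = 2/[(-2 - 6)(-2 - 4)] = 1/24. Cover (s - 4), s=4: R = 2/[(4 - 6)(4 + 2)] = -1/6.
Result: (1/8)/(s - 6) + (1/24)/(s + 2) - (1/6)/(s - 4)


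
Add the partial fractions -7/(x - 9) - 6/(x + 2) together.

Common denominator (x - 9)(x + 2). Numerator: -7(x + 2) - 6(x - 9) = (-7x - 14) - (6x - 54) = -13x + 40
Result: (-13x + 40)/[(x - 9)(x + 2)]


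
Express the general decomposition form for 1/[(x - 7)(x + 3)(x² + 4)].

Two linear + quadratic: P/(x - 7) + Q/(x + 3) + (Rx + S)/(x² + 4)


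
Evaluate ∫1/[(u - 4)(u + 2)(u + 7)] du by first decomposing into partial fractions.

Cover-up: A = 1/66, B = -1/30, C = 1/55. Decomposition: (1/66)/(u - 4) - (1/30)/(u + 2) + (1/55)/(u + 7). Integrate each term: (1/66) ln|(u - 4)| - (1/30) ln|(u + 2)| + (1/55) ln|(u + 7)| + C


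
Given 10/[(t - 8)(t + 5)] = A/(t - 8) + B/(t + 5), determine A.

Cover-up at t = 8: A = 10/(8 + 5) = 10/13


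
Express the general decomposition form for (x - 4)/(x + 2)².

Repeated linear factor: α/(x + 2) + β/(x + 2)²


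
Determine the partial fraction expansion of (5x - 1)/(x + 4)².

(5x - 1) = A(x + 4) + B. At x = -4: B = 5·(-4) - 1 = -21. Coeff of x: A = 5
Result: 5/(x + 4) - 21/(x + 4)²


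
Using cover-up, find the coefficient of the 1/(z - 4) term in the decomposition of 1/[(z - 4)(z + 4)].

Cover (z - 4), set z=4: 1/((z + 4) at z=4) = 1/(8) = 1/8


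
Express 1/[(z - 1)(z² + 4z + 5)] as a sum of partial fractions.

Cover-up at z = 1: P = 1/(1² + 4·1 + 5) = 1/10. Then Q = -P = -1/10, R = -P·(4 + 1) = -1/2
Result: (1/10)/(z - 1) - ((1/10)z + 1/2)/(z² + 4z + 5)


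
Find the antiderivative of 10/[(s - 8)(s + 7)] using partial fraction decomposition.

Decompose: 10/[(s - 8)(s + 7)] = (2/3)/(s - 8) - (2/3)/(s + 7). Integrate each term: (2/3) ln|(s - 8)| - (2/3) ln|(s + 7)| + C


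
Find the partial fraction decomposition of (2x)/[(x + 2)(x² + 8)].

At x=-2: α = (2·(-2) + 0)/((-2)² + 8) = -1/3. β = -α = 1/3, γ = 2 - (-2)·α = 4/3
Result: (-1/3)/(x + 2) + ((1/3)x + 4/3)/(x² + 8)


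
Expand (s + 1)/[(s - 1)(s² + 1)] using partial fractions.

At s=1: P = (1·1 + 1)/(1² + 1) = 1. Q = -P = -1, R = 1 - 1·P = 0
Result: 1/(s - 1) - (s)/(s² + 1)


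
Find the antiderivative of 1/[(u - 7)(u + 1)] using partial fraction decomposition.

Decompose: 1/[(u - 7)(u + 1)] = (1/8)/(u - 7) - (1/8)/(u + 1). Integrate each term: (1/8) ln|(u - 7)| - (1/8) ln|(u + 1)| + C


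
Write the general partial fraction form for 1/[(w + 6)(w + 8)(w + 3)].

Three distinct linear factors: A/(w + 6) + B/(w + 8) + C/(w + 3)


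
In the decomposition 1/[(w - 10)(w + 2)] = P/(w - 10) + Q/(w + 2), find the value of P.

Cover-up at w = 10: P = 1/(10 + 2) = 1/12


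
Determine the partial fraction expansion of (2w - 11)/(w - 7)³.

(2w - 11) = A(w - 7)² + B(w - 7) + C. At w = 7: C = 2·7 - 11 = 3. Coefficients: A = 0, B = 2
Result: 2/(w - 7)² + 3/(w - 7)³


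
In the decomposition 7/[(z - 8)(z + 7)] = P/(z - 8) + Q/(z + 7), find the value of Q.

Cover-up at z = -7: Q = 7/(-7 - 8) = -7/15


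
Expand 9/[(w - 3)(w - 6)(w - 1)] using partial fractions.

Using cover-up method: α = -3/2, β = 3/5, γ = 9/10
Result: (-3/2)/(w - 3) + (3/5)/(w - 6) + (9/10)/(w - 1)


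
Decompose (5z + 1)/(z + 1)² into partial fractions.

(5z + 1) = A(z + 1) + B. At z = -1: B = 5·(-1) + 1 = -4. Coeff of z: A = 5
Result: 5/(z + 1) - 4/(z + 1)²


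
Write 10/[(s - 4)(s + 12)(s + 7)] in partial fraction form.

Using cover-up method: P = 5/88, Q = 1/8, R = -2/11
Result: (5/88)/(s - 4) + (1/8)/(s + 12) - (2/11)/(s + 7)


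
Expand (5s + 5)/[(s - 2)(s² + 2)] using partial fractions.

At s=2: A = (5·2 + 5)/(2² + 2) = 5/2. B = -A = -5/2, C = 5 - 2·A = 0
Result: (5/2)/(s - 2) - ((5/2)s)/(s² + 2)


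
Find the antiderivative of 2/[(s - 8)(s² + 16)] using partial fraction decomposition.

Cover-up at s=8: P = 2/(8²+16) = 1/40. Coeff matching: Q = -1/40, R = -1/5. Decomposition: (1/40)/(s - 8) - ((1/40)s + 1/5)/(s² + 16). Integrate: linear → ln, quadratic → (1/2)ln + arctan: (1/40) ln|(s - 8)| - (1/80) ln(s² + 16) - (1/20) arctan(s/4) + C


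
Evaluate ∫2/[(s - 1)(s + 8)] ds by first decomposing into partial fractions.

Decompose: 2/[(s - 1)(s + 8)] = (2/9)/(s - 1) - (2/9)/(s + 8). Integrate each term: (2/9) ln|(s - 1)| - (2/9) ln|(s + 8)| + C


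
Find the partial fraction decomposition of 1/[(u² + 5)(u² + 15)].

Coefficient matching gives P = R = 0, Q = 1/(15-5) = 1/10, S = -Q = -1/10
Result: (1/10)/(u² + 5) - (1/10)/(u² + 15)


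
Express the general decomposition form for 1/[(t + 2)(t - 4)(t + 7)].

Three distinct linear factors: P/(t + 2) + Q/(t - 4) + R/(t + 7)


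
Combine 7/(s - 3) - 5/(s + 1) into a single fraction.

Common denominator (s - 3)(s + 1). Numerator: 7(s + 1) - 5(s - 3) = (7s + 7) - (5s - 15) = 2s + 22
Result: (2s + 22)/[(s - 3)(s + 1)]


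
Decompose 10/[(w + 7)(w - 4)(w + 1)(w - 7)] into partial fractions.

Using Heaviside cover-up: (-5/462)/(w + 7) - (2/33)/(w - 4) + (1/24)/(w + 1) + (5/168)/(w - 7)


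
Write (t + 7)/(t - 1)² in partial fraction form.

(t + 7) = P(t - 1) + Q. At t = 1: Q = 1·1 + 7 = 8. Coeff of t: P = 1
Result: 1/(t - 1) + 8/(t - 1)²


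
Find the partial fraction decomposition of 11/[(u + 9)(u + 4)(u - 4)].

Using cover-up method: α = 11/65, β = -11/40, γ = 11/104
Result: (11/65)/(u + 9) - (11/40)/(u + 4) + (11/104)/(u - 4)


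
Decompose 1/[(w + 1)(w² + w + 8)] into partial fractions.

Cover-up at w = -1: P = 1/((-1)² + 1·(-1) + 8) = 1/8. Then Q = -P = -1/8, R = -P·(1 - 1) = 0
Result: (1/8)/(w + 1) - ((1/8)w)/(w² + w + 8)


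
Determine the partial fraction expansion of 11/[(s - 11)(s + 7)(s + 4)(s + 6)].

Using Heaviside cover-up: (11/4590)/(s - 11) - (11/54)/(s + 7) - (11/90)/(s + 4) + (11/34)/(s + 6)


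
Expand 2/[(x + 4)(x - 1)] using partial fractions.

2/(x + 4)(x - 1) = α/(x + 4) + β/(x - 1). α = 2/(-4 - 1) = -2/5, β = 2/(1 + 4) = 2/5
Result: (-2/5)/(x + 4) + (2/5)/(x - 1)


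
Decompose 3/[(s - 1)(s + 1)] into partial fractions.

3/(s - 1)(s + 1) = P/(s - 1) + Q/(s + 1). P = 3/(1 + 1) = 3/2, Q = 3/(-1 - 1) = -3/2
Result: (3/2)/(s - 1) - (3/2)/(s + 1)


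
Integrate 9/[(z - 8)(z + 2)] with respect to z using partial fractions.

Decompose: 9/[(z - 8)(z + 2)] = (9/10)/(z - 8) - (9/10)/(z + 2). Integrate each term: (9/10) ln|(z - 8)| - (9/10) ln|(z + 2)| + C


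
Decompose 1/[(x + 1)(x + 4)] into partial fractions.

1/(x + 1)(x + 4) = A/(x + 1) + B/(x + 4). A = 1/(-1 + 4) = 1/3, B = 1/(-4 + 1) = -1/3
Result: (1/3)/(x + 1) - (1/3)/(x + 4)


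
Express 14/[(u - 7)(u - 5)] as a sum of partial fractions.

14/(u - 7)(u - 5) = P/(u - 7) + Q/(u - 5). P = 14/(7 - 5) = 7, Q = 14/(5 - 7) = -7
Result: 7/(u - 7) - 7/(u - 5)


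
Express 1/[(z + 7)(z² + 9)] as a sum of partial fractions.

Cover-up at z = -7: α = 1/((-7)² + 9) = 1/58. Then β = -α = -1/58, γ = -α·(0 - 7) = 7/58
Result: (1/58)/(z + 7) - ((1/58)z - 7/58)/(z² + 9)


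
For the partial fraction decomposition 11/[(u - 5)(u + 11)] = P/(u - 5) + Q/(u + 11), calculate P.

Cover-up at u = 5: P = 11/(5 + 11) = 11/16


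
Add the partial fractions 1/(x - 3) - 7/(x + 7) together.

Common denominator (x - 3)(x + 7). Numerator: 1(x + 7) - 7(x - 3) = (x + 7) - (7x - 21) = -6x + 28
Result: (-6x + 28)/[(x - 3)(x + 7)]


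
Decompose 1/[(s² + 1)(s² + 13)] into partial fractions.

Coefficient matching gives P = R = 0, Q = 1/(13-1) = 1/12, S = -Q = -1/12
Result: (1/12)/(s² + 1) - (1/12)/(s² + 13)


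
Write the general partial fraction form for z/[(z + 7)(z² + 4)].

Linear + irreducible quadratic: α/(z + 7) + (βz + γ)/(z² + 4)


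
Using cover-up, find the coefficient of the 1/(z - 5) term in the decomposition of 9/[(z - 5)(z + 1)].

Cover (z - 5), set z=5: 9/((z + 1) at z=5) = 9/(6) = 3/2


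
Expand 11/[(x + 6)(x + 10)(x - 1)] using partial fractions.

Using cover-up method: P = -11/28, Q = 1/4, R = 1/7
Result: (-11/28)/(x + 6) + (1/4)/(x + 10) + (1/7)/(x - 1)


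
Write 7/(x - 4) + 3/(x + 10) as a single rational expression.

Common denominator (x - 4)(x + 10). Numerator: 7(x + 10) + 3(x - 4) = (7x + 70) + (3x - 12) = 10x + 58
Result: (10x + 58)/[(x - 4)(x + 10)]


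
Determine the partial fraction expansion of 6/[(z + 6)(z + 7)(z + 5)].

Using cover-up method: P = -6, Q = 3, R = 3
Result: -6/(z + 6) + 3/(z + 7) + 3/(z + 5)


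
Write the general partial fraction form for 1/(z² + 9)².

Repeated quadratic factor: (Pz + Q)/(z² + 9) + (Rz + S)/(z² + 9)²


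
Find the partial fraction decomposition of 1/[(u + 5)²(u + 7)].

Cover-up at u=-7: γ = 1/(-7 + 5)² = 1/4. Cover-up at u=-5: β = 1/(-5 + 7) = 1/2. Comparing u² coeff: α = -γ = -1/4
Result: (-1/4)/(u + 5) + (1/2)/(u + 5)² + (1/4)/(u + 7)


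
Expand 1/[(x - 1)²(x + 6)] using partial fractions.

Cover-up at x=-6: γ = 1/(-6 - 1)² = 1/49. Cover-up at x=1: β = 1/(1 + 6) = 1/7. Comparing x² coeff: α = -γ = -1/49
Result: (-1/49)/(x - 1) + (1/7)/(x - 1)² + (1/49)/(x + 6)


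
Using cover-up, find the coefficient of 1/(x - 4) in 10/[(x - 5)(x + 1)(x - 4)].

Cover (x - 4), set x=4: 10/[(4 - 5)(4 + 1)] = -2


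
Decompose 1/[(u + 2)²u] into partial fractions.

Cover-up at u=0: γ = 1/(0 + 2)² = 1/4. Cover-up at u=-2: β = 1/(-2 - 0) = -1/2. Comparing u² coeff: α = -γ = -1/4
Result: (-1/4)/(u + 2) - (1/2)/(u + 2)² + (1/4)/u


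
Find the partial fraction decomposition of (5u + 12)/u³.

(5u + 12) = Pu² + Qu + R. At u = 0: R = 5·0 + 12 = 12. Coefficients: P = 0, Q = 5
Result: 5/u² + 12/u³


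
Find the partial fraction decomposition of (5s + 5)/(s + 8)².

(5s + 5) = A(s + 8) + B. At s = -8: B = 5·(-8) + 5 = -35. Coeff of s: A = 5
Result: 5/(s + 8) - 35/(s + 8)²


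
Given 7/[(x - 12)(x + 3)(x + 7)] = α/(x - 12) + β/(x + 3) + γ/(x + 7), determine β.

Cover-up at x = -3: β = 7/[(-3 - 12)(-3 + 7)] = 7/[(-15)(4)] = -7/60


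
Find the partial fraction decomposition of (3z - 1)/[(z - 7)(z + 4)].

At z=7: A = (3·7 - 1)/(7 + 4) = 20/11. At z=-4: B = (3·(-4) - 1)/(-4 - 7) = 13/11
Result: (20/11)/(z - 7) + (13/11)/(z + 4)


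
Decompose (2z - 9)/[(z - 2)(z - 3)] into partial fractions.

At z=2: A = (2·2 - 9)/(2 - 3) = 5. At z=3: B = (2·3 - 9)/(3 - 2) = -3
Result: 5/(z - 2) - 3/(z - 3)


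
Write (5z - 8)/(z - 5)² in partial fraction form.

(5z - 8) = P(z - 5) + Q. At z = 5: Q = 5·5 - 8 = 17. Coeff of z: P = 5
Result: 5/(z - 5) + 17/(z - 5)²


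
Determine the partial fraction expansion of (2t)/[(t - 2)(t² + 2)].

At t=2: α = (2·2 + 0)/(2² + 2) = 2/3. β = -α = -2/3, γ = 2 - 2·α = 2/3
Result: (2/3)/(t - 2) - ((2/3)t - 2/3)/(t² + 2)


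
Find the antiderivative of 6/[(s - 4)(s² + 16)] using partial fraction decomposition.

Cover-up at s=4: A = 6/(4²+16) = 3/16. Coeff matching: B = -3/16, C = -3/4. Decomposition: (3/16)/(s - 4) - ((3/16)s + 3/4)/(s² + 16). Integrate: linear → ln, quadratic → (1/2)ln + arctan: (3/16) ln|(s - 4)| - (3/32) ln(s² + 16) - (3/16) arctan(s/4) + C


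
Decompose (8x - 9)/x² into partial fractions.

(8x - 9) = Px + Q. At x = 0: Q = 8·0 - 9 = -9. Coeff of x: P = 8
Result: 8/x - 9/x²


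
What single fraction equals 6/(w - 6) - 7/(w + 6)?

Common denominator (w - 6)(w + 6). Numerator: 6(w + 6) - 7(w - 6) = (6w + 36) - (7w - 42) = -w + 78
Result: (-w + 78)/[(w - 6)(w + 6)]


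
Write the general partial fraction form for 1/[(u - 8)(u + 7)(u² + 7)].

Two linear + quadratic: P/(u - 8) + Q/(u + 7) + (Ru + S)/(u² + 7)


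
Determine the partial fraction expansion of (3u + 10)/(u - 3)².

(3u + 10) = P(u - 3) + Q. At u = 3: Q = 3·3 + 10 = 19. Coeff of u: P = 3
Result: 3/(u - 3) + 19/(u - 3)²


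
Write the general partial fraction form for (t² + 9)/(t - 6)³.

Repeated linear factor (power 3): P/(t - 6) + Q/(t - 6)² + R/(t - 6)³


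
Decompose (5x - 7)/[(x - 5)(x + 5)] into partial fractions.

At x=5: P = (5·5 - 7)/(5 + 5) = 9/5. At x=-5: Q = (5·(-5) - 7)/(-5 - 5) = 16/5
Result: (9/5)/(x - 5) + (16/5)/(x + 5)


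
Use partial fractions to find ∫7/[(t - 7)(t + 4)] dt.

Decompose: 7/[(t - 7)(t + 4)] = (7/11)/(t - 7) - (7/11)/(t + 4). Integrate each term: (7/11) ln|(t - 7)| - (7/11) ln|(t + 4)| + C


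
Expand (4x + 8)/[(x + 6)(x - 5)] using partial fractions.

At x=-6: α = (4·(-6) + 8)/(-6 - 5) = 16/11. At x=5: β = (4·5 + 8)/(5 + 6) = 28/11
Result: (16/11)/(x + 6) + (28/11)/(x - 5)


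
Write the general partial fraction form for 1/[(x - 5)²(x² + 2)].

Repeated linear + quadratic: P/(x - 5) + Q/(x - 5)² + (Rx + S)/(x² + 2)


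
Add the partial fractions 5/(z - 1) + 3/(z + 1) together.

Common denominator (z - 1)(z + 1). Numerator: 5(z + 1) + 3(z - 1) = (5z + 5) + (3z - 3) = 8z + 2
Result: (8z + 2)/[(z - 1)(z + 1)]


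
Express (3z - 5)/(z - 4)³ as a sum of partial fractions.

(3z - 5) = α(z - 4)² + β(z - 4) + γ. At z = 4: γ = 3·4 - 5 = 7. Coefficients: α = 0, β = 3
Result: 3/(z - 4)² + 7/(z - 4)³


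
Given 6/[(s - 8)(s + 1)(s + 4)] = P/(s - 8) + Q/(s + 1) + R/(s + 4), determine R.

Cover-up at s = -4: R = 6/[(-4 - 8)(-4 + 1)] = 6/[(-12)(-3)] = 6/36 = 1/6


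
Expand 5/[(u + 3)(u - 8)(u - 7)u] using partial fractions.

Using Heaviside cover-up: (-1/66)/(u + 3) + (5/88)/(u - 8) - (1/14)/(u - 7) + (5/168)/u


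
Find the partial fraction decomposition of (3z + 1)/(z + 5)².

(3z + 1) = α(z + 5) + β. At z = -5: β = 3·(-5) + 1 = -14. Coeff of z: α = 3
Result: 3/(z + 5) - 14/(z + 5)²


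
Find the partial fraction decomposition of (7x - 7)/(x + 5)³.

(7x - 7) = α(x + 5)² + β(x + 5) + γ. At x = -5: γ = 7·(-5) - 7 = -42. Coefficients: α = 0, β = 7
Result: 7/(x + 5)² - 42/(x + 5)³


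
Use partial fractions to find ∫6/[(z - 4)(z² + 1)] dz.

Cover-up at z=4: A = 6/(4²+1) = 6/17. Coeff matching: B = -6/17, C = -24/17. Decomposition: (6/17)/(z - 4) - ((6/17)z + 24/17)/(z² + 1). Integrate: linear → ln, quadratic → (1/2)ln + arctan: (6/17) ln|(z - 4)| - (3/17) ln(z² + 1) - (24/17) arctan(z) + C


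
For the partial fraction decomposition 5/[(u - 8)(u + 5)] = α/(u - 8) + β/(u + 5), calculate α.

Cover-up at u = 8: α = 5/(8 + 5) = 5/13


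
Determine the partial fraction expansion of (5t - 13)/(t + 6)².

(5t - 13) = P(t + 6) + Q. At t = -6: Q = 5·(-6) - 13 = -43. Coeff of t: P = 5
Result: 5/(t + 6) - 43/(t + 6)²


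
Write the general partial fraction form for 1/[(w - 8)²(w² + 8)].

Repeated linear + quadratic: A/(w - 8) + B/(w - 8)² + (Cw + D)/(w² + 8)


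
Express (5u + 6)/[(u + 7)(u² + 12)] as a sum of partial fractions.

At u=-7: A = (5·(-7) + 6)/((-7)² + 12) = -29/61. B = -A = 29/61, C = 5 - (-7)·A = 102/61
Result: (-29/61)/(u + 7) + ((29/61)u + 102/61)/(u² + 12)


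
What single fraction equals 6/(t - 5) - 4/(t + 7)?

Common denominator (t - 5)(t + 7). Numerator: 6(t + 7) - 4(t - 5) = (6t + 42) - (4t - 20) = 2t + 62
Result: (2t + 62)/[(t - 5)(t + 7)]


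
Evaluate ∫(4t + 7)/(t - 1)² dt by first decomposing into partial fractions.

Decompose: A = 4, B = 4·1 + 7 = 11, so (4t + 7)/(t - 1)² = 4/(t - 1) + 11/(t - 1)². Integrate: ∫ A/(t - 1) dt = 4 ln|(t - 1)|; ∫ B/(t - 1)² dt = -11/(t - 1). Sum: 4 ln|(t - 1)| - 11/(t - 1) + C


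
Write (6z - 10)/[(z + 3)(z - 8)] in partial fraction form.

At z=-3: P = (6·(-3) - 10)/(-3 - 8) = 28/11. At z=8: Q = (6·8 - 10)/(8 + 3) = 38/11
Result: (28/11)/(z + 3) + (38/11)/(z - 8)


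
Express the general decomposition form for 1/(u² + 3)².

Repeated quadratic factor: (Pu + Q)/(u² + 3) + (Ru + S)/(u² + 3)²


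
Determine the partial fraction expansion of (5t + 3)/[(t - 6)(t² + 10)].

At t=6: α = (5·6 + 3)/(6² + 10) = 33/46. β = -α = -33/46, γ = 5 - 6·α = 16/23
Result: (33/46)/(t - 6) - ((33/46)t - 16/23)/(t² + 10)


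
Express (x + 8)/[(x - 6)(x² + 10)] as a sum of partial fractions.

At x=6: A = (1·6 + 8)/(6² + 10) = 7/23. B = -A = -7/23, C = 1 - 6·A = -19/23
Result: (7/23)/(x - 6) - ((7/23)x + 19/23)/(x² + 10)


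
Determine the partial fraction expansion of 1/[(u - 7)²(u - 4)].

Cover-up at u=4: R = 1/(4 - 7)² = 1/9. Cover-up at u=7: Q = 1/(7 - 4) = 1/3. Comparing u² coeff: P = -R = -1/9
Result: (-1/9)/(u - 7) + (1/3)/(u - 7)² + (1/9)/(u - 4)


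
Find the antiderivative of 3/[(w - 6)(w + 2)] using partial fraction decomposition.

Decompose: 3/[(w - 6)(w + 2)] = (3/8)/(w - 6) - (3/8)/(w + 2). Integrate each term: (3/8) ln|(w - 6)| - (3/8) ln|(w + 2)| + C


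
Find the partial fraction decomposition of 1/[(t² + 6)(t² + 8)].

Coefficient matching gives A = C = 0, B = 1/(8-6) = 1/2, D = -B = -1/2
Result: (1/2)/(t² + 6) - (1/2)/(t² + 8)


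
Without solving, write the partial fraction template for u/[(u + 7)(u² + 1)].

Linear + irreducible quadratic: P/(u + 7) + (Qu + R)/(u² + 1)


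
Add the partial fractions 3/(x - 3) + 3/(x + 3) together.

Common denominator (x - 3)(x + 3). Numerator: 3(x + 3) + 3(x - 3) = (3x + 9) + (3x - 9) = 6x
Result: (6x)/[(x - 3)(x + 3)]


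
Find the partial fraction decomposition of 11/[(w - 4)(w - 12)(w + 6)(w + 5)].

Using Heaviside cover-up: (-11/720)/(w - 4) + (11/2448)/(w - 12) - (11/180)/(w + 6) + (11/153)/(w + 5)


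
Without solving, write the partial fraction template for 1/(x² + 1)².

Repeated quadratic factor: (Px + Q)/(x² + 1) + (Rx + S)/(x² + 1)²


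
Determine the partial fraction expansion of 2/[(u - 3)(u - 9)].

2/(u - 3)(u - 9) = P/(u - 3) + Q/(u - 9). P = 2/(3 - 9) = -1/3, Q = 2/(9 - 3) = 1/3
Result: (-1/3)/(u - 3) + (1/3)/(u - 9)


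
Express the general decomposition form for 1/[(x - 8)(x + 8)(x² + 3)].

Two linear + quadratic: α/(x - 8) + β/(x + 8) + (γx + δ)/(x² + 3)


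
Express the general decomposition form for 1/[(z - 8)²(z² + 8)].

Repeated linear + quadratic: P/(z - 8) + Q/(z - 8)² + (Rz + S)/(z² + 8)


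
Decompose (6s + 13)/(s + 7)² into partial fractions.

(6s + 13) = α(s + 7) + β. At s = -7: β = 6·(-7) + 13 = -29. Coeff of s: α = 6
Result: 6/(s + 7) - 29/(s + 7)²


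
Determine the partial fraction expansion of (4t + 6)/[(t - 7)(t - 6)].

At t=7: α = (4·7 + 6)/(7 - 6) = 34. At t=6: β = (4·6 + 6)/(6 - 7) = -30
Result: 34/(t - 7) - 30/(t - 6)


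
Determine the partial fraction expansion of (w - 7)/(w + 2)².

(w - 7) = P(w + 2) + Q. At w = -2: Q = 1·(-2) - 7 = -9. Coeff of w: P = 1
Result: 1/(w + 2) - 9/(w + 2)²


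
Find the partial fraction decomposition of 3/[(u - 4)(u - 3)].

3/(u - 4)(u - 3) = P/(u - 4) + Q/(u - 3). P = 3/(4 - 3) = 3, Q = 3/(3 - 4) = -3
Result: 3/(u - 4) - 3/(u - 3)
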